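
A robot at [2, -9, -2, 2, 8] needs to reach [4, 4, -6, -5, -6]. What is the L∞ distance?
14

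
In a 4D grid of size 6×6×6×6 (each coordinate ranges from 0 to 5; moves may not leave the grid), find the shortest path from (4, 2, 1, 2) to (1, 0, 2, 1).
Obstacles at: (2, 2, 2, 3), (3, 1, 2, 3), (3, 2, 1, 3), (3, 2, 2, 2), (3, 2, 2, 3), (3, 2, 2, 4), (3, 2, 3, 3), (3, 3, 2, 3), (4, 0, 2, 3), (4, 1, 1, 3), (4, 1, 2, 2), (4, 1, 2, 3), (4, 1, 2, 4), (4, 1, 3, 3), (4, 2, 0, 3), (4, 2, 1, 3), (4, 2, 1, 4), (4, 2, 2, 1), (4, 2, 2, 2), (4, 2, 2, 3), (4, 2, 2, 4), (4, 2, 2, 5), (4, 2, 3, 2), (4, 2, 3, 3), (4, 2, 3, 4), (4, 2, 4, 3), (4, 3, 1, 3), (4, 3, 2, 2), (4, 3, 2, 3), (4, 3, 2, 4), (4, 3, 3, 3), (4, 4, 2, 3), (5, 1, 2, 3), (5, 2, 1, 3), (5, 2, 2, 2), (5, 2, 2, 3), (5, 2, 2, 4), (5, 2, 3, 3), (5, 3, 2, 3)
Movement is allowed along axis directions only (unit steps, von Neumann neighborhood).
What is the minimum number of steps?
7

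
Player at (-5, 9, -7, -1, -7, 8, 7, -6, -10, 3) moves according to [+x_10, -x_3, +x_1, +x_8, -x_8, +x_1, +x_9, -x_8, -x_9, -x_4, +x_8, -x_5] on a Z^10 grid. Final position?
(-3, 9, -8, -2, -8, 8, 7, -6, -10, 4)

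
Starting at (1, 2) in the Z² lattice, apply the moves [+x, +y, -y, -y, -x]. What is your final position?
(1, 1)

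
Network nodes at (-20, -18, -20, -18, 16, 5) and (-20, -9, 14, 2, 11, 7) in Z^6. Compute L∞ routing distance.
34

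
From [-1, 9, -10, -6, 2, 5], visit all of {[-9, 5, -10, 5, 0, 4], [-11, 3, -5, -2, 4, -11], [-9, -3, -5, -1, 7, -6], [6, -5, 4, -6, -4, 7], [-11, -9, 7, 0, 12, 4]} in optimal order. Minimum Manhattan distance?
163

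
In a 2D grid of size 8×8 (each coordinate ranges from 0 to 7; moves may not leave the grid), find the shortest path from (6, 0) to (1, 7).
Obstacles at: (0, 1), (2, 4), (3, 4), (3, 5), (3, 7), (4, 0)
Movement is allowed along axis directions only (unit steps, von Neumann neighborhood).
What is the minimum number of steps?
12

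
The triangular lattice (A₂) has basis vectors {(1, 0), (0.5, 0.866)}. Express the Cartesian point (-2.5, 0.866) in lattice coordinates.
-3b₁ + b₂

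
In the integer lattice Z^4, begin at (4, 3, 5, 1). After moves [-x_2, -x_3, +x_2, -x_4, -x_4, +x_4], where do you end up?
(4, 3, 4, 0)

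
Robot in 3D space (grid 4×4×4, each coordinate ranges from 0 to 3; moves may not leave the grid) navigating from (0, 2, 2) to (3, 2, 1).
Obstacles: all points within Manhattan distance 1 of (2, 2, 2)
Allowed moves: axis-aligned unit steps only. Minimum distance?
6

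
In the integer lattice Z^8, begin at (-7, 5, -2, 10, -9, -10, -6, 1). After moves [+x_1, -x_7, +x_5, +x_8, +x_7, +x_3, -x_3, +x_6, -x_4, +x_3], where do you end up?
(-6, 5, -1, 9, -8, -9, -6, 2)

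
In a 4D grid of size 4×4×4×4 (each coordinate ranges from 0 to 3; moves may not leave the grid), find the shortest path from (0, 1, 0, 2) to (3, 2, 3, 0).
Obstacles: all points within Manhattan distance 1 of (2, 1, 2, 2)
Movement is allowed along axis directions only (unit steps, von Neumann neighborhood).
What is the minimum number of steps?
9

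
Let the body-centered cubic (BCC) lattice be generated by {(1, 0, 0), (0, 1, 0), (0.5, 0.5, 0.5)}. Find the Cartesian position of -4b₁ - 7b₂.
(-4, -7, 0)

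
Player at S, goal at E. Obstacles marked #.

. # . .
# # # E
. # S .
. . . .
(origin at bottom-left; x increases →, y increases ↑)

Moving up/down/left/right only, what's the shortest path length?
2
(one shortest path: (2, 1) → (3, 1) → (3, 2))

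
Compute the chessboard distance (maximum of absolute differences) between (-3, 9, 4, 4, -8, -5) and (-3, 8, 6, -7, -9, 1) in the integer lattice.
11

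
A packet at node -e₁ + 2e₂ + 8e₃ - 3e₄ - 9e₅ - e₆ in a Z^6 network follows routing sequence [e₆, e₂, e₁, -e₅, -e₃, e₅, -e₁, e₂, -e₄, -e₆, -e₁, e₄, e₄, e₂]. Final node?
(-2, 5, 7, -2, -9, -1)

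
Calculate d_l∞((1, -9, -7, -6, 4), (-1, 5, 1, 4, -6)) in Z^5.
14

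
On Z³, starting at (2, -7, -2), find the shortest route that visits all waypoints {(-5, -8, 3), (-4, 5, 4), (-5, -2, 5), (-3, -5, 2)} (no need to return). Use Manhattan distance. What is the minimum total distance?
34
(one optimal route: (2, -7, -2) → (-3, -5, 2) → (-5, -8, 3) → (-5, -2, 5) → (-4, 5, 4))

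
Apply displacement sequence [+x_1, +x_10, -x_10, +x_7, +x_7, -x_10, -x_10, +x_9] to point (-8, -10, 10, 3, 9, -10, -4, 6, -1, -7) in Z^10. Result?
(-7, -10, 10, 3, 9, -10, -2, 6, 0, -9)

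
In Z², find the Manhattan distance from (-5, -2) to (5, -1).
11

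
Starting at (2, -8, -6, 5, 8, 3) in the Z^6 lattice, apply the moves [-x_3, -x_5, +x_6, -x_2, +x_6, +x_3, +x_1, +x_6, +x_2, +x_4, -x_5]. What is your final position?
(3, -8, -6, 6, 6, 6)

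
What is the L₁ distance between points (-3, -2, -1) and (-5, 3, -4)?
10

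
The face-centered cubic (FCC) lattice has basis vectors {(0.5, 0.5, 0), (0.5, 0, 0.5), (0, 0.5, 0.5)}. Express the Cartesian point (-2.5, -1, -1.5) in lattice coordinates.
-2b₁ - 3b₂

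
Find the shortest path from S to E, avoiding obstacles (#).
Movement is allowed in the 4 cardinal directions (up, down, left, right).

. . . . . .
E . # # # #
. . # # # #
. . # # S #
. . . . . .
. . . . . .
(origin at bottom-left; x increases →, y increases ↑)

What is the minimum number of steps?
8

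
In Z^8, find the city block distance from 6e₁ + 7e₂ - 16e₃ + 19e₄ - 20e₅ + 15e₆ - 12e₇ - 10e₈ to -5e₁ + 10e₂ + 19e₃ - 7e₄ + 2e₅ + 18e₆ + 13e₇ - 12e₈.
127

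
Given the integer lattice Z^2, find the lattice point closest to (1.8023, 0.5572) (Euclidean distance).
(2, 1)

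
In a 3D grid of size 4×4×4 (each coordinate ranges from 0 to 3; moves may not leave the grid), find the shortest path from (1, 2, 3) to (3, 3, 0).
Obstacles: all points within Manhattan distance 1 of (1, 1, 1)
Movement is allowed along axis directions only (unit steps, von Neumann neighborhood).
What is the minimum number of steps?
6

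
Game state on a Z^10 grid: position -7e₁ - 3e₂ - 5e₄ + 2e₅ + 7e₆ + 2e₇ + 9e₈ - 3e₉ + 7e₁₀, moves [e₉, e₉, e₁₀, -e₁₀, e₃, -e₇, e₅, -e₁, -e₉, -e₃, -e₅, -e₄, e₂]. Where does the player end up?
(-8, -2, 0, -6, 2, 7, 1, 9, -2, 7)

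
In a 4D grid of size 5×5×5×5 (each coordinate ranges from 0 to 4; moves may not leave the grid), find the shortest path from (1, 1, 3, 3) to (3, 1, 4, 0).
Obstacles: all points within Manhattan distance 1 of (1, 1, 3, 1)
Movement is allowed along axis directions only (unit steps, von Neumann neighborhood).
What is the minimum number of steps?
6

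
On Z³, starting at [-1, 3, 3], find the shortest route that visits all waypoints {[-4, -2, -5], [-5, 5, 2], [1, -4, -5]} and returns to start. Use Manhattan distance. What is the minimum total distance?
46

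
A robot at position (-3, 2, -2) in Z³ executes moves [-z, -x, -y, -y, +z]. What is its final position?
(-4, 0, -2)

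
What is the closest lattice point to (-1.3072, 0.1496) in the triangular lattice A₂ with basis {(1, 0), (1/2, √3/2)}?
(-1, 0)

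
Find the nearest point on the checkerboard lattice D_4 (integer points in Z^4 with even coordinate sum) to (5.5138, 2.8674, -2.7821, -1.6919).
(6, 3, -3, -2)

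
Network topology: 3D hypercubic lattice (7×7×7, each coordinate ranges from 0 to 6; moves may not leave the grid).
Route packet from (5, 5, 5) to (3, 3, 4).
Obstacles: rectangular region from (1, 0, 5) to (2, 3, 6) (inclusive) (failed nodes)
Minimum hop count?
5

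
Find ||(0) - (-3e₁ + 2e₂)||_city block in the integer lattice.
5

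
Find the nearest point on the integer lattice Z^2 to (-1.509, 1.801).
(-2, 2)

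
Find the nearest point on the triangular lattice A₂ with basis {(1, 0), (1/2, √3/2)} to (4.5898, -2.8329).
(4.5, -2.598)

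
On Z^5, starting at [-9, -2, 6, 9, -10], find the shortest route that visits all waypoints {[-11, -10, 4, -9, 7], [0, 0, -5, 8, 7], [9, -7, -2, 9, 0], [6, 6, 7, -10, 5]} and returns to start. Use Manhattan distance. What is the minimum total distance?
198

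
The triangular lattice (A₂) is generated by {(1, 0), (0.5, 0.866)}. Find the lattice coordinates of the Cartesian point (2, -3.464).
4b₁ - 4b₂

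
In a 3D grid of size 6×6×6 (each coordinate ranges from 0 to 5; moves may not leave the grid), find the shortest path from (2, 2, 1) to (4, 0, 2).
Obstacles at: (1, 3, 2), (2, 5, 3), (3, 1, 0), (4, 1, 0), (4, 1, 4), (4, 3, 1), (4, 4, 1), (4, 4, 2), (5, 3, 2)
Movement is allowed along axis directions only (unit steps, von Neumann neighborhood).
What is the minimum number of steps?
5
(one shortest path: (2, 2, 1) → (3, 2, 1) → (4, 2, 1) → (4, 1, 1) → (4, 0, 1) → (4, 0, 2))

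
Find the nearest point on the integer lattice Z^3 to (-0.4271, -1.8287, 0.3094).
(0, -2, 0)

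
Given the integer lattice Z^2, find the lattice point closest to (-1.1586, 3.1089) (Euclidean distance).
(-1, 3)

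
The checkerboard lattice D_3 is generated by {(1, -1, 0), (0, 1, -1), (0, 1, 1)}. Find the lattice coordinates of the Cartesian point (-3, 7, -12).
-3b₁ + 8b₂ - 4b₃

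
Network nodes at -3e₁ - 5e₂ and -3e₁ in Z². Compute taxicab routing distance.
5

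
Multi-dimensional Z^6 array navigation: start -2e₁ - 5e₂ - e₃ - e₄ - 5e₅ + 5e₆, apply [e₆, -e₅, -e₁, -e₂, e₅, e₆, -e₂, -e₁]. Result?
(-4, -7, -1, -1, -5, 7)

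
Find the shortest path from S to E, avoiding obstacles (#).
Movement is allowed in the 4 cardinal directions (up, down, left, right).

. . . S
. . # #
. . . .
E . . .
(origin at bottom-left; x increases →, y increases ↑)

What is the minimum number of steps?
6
(one shortest path: (3, 3) → (2, 3) → (1, 3) → (0, 3) → (0, 2) → (0, 1) → (0, 0))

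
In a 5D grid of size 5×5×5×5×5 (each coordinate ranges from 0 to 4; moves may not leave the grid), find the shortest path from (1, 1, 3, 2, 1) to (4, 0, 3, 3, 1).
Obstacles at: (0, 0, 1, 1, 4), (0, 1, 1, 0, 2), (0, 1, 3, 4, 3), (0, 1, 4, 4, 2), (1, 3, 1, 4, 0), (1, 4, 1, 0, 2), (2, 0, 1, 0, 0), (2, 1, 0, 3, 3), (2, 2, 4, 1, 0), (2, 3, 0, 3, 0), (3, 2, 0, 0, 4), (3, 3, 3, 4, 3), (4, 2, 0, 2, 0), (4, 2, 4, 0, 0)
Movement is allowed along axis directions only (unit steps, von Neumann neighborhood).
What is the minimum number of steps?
5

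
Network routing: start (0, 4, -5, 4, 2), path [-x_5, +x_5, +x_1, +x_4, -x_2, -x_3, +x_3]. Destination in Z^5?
(1, 3, -5, 5, 2)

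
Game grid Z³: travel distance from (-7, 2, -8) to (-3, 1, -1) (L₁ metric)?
12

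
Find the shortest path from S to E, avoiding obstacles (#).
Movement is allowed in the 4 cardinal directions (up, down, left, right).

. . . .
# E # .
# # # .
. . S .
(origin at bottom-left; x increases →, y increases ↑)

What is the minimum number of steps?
7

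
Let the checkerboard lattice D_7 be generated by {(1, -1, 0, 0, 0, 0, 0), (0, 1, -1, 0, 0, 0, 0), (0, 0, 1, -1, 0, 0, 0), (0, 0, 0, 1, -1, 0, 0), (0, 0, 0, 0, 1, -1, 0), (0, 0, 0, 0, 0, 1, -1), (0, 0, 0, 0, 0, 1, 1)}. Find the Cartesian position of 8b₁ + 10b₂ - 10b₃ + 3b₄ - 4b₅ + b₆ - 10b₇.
(8, 2, -20, 13, -7, -5, -11)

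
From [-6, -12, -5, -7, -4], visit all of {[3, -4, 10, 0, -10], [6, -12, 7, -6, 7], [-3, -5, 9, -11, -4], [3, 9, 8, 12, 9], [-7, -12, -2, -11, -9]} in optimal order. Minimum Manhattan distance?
147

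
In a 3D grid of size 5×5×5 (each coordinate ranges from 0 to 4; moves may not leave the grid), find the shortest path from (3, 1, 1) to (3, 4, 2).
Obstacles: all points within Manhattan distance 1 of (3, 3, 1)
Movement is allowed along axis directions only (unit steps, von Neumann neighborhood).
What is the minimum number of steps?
6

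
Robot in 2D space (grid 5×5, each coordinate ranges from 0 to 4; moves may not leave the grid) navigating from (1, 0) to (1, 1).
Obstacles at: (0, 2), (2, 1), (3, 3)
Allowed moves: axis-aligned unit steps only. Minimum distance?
1
(one shortest path: (1, 0) → (1, 1))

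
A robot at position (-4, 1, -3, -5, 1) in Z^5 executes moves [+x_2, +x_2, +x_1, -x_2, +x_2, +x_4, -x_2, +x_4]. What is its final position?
(-3, 2, -3, -3, 1)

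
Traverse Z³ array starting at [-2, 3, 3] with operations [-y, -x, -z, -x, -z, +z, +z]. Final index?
(-4, 2, 3)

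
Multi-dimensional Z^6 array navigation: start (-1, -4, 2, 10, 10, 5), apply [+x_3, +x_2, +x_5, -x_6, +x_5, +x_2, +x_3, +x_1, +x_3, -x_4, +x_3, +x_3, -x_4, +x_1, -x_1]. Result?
(0, -2, 7, 8, 12, 4)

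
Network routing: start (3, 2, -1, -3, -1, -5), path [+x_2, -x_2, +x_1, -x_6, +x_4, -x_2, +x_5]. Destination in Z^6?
(4, 1, -1, -2, 0, -6)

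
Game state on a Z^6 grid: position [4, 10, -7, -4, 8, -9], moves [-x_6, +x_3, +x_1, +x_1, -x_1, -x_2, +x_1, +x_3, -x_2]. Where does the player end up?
(6, 8, -5, -4, 8, -10)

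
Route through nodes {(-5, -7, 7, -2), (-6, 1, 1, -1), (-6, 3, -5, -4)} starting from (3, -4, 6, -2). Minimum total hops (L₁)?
39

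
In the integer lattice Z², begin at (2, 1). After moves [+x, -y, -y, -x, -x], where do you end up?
(1, -1)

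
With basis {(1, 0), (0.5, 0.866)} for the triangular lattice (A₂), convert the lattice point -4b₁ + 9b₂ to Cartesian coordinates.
(0.5, 7.794)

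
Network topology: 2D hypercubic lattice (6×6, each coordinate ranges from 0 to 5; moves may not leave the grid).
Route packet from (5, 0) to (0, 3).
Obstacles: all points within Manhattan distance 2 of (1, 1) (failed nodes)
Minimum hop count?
10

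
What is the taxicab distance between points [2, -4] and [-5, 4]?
15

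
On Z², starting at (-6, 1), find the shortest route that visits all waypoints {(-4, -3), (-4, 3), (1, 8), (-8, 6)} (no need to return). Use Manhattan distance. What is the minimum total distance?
30
(one optimal route: (-6, 1) → (-4, -3) → (-4, 3) → (-8, 6) → (1, 8))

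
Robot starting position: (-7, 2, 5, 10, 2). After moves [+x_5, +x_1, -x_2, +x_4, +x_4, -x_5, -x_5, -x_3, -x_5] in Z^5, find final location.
(-6, 1, 4, 12, 0)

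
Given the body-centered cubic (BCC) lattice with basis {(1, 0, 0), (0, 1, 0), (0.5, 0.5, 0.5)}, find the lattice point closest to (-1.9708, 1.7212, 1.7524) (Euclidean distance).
(-2, 2, 2)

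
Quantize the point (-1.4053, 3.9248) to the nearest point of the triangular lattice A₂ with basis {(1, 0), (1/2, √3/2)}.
(-1.5, 4.33)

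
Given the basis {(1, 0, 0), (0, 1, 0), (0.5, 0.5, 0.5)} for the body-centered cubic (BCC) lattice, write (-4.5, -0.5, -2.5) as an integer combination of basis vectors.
-2b₁ + 2b₂ - 5b₃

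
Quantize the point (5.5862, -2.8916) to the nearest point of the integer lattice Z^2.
(6, -3)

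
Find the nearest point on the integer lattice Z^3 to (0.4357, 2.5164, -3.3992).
(0, 3, -3)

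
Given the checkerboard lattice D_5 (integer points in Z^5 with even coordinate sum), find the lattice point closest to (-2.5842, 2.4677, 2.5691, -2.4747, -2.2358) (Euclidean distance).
(-3, 2, 3, -2, -2)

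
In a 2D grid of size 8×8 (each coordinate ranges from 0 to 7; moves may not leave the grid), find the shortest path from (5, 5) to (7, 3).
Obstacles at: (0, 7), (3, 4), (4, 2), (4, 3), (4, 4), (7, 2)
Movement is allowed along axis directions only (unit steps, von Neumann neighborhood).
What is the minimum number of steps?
4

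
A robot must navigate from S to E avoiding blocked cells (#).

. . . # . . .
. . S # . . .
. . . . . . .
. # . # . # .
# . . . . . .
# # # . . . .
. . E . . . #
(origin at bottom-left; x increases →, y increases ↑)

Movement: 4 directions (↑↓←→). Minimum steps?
7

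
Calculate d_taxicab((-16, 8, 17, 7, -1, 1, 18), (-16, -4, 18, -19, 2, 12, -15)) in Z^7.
86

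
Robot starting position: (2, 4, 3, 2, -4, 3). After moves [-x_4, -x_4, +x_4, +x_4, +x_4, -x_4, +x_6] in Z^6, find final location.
(2, 4, 3, 2, -4, 4)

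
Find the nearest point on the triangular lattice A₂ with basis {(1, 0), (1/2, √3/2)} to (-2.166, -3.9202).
(-2, -3.464)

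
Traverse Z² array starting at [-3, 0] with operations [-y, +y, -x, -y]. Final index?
(-4, -1)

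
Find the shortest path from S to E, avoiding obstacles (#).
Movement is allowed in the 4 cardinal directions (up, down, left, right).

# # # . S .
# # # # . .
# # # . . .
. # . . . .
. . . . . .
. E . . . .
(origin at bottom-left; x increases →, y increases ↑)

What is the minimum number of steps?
8
(one shortest path: (4, 5) → (4, 4) → (4, 3) → (3, 3) → (3, 2) → (2, 2) → (2, 1) → (1, 1) → (1, 0))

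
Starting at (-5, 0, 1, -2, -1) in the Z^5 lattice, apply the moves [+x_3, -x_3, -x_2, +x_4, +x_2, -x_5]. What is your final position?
(-5, 0, 1, -1, -2)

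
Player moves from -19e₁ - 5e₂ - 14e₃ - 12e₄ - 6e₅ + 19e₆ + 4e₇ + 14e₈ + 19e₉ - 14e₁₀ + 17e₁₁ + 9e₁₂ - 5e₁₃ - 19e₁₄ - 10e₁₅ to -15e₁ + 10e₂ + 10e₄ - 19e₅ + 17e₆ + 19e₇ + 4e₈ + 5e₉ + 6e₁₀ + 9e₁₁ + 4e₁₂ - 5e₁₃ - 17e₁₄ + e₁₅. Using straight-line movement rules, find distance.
47.2123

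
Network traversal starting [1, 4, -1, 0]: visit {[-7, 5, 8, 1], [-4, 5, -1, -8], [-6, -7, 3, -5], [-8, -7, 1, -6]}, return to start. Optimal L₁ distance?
82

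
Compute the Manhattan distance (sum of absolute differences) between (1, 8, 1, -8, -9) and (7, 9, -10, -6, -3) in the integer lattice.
26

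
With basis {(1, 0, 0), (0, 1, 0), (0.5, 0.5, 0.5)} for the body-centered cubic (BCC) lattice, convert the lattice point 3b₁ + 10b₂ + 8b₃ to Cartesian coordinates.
(7, 14, 4)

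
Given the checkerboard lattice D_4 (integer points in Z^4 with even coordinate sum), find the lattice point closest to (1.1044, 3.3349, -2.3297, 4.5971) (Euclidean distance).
(1, 3, -2, 4)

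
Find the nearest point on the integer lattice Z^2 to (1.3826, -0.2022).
(1, 0)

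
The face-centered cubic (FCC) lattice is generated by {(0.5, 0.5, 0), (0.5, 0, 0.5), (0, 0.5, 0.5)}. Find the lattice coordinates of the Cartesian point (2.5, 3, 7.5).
-2b₁ + 7b₂ + 8b₃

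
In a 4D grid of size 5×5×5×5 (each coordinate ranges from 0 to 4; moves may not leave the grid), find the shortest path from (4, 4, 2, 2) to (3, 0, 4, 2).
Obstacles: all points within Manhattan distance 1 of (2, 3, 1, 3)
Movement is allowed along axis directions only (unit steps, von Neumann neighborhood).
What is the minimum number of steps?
7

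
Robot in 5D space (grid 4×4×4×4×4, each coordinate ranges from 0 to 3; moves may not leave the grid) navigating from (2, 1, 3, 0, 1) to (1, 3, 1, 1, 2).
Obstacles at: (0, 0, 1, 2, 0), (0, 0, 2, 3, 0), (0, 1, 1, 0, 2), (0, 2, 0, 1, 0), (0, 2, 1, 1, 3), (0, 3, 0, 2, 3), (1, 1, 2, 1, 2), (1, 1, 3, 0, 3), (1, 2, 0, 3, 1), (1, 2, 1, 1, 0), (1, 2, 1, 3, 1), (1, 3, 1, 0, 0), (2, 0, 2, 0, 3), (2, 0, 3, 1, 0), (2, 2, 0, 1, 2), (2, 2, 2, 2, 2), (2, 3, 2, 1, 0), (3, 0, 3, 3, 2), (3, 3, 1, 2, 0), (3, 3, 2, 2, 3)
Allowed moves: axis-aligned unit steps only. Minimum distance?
7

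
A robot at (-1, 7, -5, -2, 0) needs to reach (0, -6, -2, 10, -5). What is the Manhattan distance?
34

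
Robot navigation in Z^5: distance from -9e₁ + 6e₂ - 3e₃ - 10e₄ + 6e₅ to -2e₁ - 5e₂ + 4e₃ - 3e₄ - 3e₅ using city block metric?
41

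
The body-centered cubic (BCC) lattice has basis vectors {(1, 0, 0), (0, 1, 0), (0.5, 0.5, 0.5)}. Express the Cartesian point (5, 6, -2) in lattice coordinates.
7b₁ + 8b₂ - 4b₃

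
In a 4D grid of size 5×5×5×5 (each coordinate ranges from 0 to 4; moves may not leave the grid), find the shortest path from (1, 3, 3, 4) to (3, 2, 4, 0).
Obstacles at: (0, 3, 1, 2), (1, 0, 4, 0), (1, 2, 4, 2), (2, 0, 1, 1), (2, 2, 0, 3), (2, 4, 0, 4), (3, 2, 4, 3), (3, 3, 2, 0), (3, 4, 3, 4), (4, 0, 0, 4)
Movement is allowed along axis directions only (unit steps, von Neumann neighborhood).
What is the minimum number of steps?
8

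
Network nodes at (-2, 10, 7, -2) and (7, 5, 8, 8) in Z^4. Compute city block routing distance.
25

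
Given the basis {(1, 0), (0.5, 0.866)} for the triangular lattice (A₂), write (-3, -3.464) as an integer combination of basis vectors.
-b₁ - 4b₂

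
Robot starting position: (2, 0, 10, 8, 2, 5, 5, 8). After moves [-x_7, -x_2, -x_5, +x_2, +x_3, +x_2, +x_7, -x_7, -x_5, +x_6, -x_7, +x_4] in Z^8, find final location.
(2, 1, 11, 9, 0, 6, 3, 8)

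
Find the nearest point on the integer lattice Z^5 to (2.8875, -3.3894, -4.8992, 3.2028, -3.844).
(3, -3, -5, 3, -4)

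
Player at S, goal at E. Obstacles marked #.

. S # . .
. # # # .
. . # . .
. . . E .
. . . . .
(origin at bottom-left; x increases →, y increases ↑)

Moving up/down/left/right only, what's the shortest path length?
7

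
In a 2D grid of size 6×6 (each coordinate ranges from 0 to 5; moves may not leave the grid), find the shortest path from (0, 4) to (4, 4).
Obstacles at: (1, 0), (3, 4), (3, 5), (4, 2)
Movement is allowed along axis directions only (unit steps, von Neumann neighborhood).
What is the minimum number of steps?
6
(one shortest path: (0, 4) → (1, 4) → (2, 4) → (2, 3) → (3, 3) → (4, 3) → (4, 4))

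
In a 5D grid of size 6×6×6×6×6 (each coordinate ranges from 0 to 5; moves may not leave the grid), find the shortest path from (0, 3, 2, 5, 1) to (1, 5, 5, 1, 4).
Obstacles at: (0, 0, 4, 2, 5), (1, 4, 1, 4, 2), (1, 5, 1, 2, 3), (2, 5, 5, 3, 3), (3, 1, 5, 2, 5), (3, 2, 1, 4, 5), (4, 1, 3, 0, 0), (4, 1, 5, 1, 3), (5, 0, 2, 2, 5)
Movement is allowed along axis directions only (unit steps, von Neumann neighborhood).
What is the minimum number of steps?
13
(one shortest path: (0, 3, 2, 5, 1) → (1, 3, 2, 5, 1) → (1, 4, 2, 5, 1) → (1, 5, 2, 5, 1) → (1, 5, 3, 5, 1) → (1, 5, 4, 5, 1) → (1, 5, 5, 5, 1) → (1, 5, 5, 4, 1) → (1, 5, 5, 3, 1) → (1, 5, 5, 2, 1) → (1, 5, 5, 1, 1) → (1, 5, 5, 1, 2) → (1, 5, 5, 1, 3) → (1, 5, 5, 1, 4))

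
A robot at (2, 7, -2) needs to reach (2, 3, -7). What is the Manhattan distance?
9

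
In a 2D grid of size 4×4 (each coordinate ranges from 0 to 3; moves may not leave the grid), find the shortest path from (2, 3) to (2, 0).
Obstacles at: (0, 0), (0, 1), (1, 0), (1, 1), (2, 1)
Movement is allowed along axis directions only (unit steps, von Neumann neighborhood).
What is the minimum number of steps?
5
(one shortest path: (2, 3) → (3, 3) → (3, 2) → (3, 1) → (3, 0) → (2, 0))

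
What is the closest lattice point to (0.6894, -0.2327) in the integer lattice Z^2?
(1, 0)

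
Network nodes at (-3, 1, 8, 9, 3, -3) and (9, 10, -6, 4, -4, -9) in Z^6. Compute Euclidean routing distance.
23.0434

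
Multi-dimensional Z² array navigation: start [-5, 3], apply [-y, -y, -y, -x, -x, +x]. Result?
(-6, 0)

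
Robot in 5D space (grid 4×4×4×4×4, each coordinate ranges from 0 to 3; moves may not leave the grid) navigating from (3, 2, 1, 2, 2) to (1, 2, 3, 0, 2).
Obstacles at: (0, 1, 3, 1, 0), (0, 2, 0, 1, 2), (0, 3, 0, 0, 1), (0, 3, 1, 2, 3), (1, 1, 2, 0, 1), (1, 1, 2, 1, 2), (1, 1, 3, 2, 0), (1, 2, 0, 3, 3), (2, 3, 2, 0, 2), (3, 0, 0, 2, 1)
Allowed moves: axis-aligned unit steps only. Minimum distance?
6
(one shortest path: (3, 2, 1, 2, 2) → (2, 2, 1, 2, 2) → (1, 2, 1, 2, 2) → (1, 2, 2, 2, 2) → (1, 2, 3, 2, 2) → (1, 2, 3, 1, 2) → (1, 2, 3, 0, 2))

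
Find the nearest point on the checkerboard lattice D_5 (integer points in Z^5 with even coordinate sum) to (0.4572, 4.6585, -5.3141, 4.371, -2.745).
(1, 5, -5, 4, -3)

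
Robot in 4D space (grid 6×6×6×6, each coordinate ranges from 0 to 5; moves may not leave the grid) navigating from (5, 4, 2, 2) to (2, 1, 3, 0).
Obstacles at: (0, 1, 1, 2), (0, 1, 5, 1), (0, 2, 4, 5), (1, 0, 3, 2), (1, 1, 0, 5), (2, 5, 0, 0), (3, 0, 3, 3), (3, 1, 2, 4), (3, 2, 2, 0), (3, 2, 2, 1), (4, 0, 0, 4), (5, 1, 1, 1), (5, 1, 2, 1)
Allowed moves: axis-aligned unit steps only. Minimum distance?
9
(one shortest path: (5, 4, 2, 2) → (4, 4, 2, 2) → (3, 4, 2, 2) → (2, 4, 2, 2) → (2, 3, 2, 2) → (2, 2, 2, 2) → (2, 1, 2, 2) → (2, 1, 3, 2) → (2, 1, 3, 1) → (2, 1, 3, 0))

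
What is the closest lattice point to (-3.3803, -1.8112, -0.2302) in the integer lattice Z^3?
(-3, -2, 0)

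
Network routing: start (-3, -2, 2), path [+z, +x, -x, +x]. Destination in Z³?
(-2, -2, 3)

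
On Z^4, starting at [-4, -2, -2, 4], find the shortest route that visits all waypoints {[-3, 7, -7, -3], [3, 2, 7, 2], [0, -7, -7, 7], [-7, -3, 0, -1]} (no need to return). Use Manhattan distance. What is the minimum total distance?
92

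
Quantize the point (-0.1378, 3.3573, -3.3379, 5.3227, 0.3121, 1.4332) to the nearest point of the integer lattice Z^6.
(0, 3, -3, 5, 0, 1)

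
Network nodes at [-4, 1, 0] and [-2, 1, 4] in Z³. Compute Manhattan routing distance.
6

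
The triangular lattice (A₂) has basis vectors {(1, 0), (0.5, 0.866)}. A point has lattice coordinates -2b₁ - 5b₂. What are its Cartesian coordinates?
(-4.5, -4.33)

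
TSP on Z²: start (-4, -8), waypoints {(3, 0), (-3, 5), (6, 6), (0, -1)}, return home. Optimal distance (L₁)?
48
(one optimal route: (-4, -8) → (-3, 5) → (6, 6) → (3, 0) → (0, -1) → (-4, -8))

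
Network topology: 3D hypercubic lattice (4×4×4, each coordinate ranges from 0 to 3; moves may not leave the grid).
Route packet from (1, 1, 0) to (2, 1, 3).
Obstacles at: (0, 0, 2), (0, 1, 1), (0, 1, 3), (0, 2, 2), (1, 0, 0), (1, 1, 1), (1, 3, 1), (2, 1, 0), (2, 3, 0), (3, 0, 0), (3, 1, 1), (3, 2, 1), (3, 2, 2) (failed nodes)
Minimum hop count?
6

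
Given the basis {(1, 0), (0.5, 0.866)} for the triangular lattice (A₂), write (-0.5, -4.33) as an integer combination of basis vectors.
2b₁ - 5b₂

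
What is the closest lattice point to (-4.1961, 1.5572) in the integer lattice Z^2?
(-4, 2)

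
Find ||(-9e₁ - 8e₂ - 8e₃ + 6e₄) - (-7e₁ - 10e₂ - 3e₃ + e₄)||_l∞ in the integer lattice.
5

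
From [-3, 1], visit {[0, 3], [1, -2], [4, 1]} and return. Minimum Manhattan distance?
24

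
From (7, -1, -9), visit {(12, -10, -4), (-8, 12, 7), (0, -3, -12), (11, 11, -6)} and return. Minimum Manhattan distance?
130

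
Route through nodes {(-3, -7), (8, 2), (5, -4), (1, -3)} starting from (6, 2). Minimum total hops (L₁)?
24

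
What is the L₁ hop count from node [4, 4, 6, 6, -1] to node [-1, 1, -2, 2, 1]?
22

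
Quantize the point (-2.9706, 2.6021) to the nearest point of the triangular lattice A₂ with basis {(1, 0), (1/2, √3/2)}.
(-2.5, 2.598)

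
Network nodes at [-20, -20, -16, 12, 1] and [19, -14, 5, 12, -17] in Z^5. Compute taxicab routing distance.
84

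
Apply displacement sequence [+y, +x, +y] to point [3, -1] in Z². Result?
(4, 1)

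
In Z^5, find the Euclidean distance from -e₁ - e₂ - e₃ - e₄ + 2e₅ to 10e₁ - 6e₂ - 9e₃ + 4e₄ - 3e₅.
16.1245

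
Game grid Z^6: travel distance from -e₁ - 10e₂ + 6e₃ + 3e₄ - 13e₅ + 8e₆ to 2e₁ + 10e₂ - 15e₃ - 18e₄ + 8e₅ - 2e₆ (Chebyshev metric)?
21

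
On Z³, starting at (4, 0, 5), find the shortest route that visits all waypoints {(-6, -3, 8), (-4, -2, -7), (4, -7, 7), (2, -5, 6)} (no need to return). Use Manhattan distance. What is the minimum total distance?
44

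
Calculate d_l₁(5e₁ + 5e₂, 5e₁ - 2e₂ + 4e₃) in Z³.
11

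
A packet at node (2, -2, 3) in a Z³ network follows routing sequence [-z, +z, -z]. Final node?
(2, -2, 2)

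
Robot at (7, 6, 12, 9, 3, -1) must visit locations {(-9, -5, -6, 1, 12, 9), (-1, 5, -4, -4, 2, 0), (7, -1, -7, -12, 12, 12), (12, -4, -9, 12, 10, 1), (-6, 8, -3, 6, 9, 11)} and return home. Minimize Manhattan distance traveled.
238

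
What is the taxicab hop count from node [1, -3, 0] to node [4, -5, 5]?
10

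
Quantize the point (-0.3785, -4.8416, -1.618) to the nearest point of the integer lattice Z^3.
(0, -5, -2)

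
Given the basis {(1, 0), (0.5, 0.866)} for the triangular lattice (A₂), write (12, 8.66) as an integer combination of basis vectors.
7b₁ + 10b₂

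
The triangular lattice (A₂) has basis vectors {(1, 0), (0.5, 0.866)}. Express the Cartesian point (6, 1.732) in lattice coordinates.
5b₁ + 2b₂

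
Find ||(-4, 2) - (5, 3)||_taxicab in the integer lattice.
10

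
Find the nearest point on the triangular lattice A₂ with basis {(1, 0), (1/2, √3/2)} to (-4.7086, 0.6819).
(-4.5, 0.866)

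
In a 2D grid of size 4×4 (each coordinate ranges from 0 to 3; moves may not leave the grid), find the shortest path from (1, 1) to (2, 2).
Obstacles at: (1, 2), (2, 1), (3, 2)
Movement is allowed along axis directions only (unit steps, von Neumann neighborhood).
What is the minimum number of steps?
6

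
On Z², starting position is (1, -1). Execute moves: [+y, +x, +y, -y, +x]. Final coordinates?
(3, 0)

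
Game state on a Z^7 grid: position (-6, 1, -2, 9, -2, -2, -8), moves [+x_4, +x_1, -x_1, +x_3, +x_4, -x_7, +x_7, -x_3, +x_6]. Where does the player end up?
(-6, 1, -2, 11, -2, -1, -8)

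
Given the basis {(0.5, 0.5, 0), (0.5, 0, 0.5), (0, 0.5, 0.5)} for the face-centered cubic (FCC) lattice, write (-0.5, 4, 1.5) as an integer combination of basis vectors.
2b₁ - 3b₂ + 6b₃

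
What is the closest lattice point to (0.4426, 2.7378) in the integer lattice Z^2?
(0, 3)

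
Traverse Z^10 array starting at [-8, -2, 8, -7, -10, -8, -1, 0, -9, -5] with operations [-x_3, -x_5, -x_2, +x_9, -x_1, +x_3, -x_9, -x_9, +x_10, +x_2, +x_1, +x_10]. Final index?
(-8, -2, 8, -7, -11, -8, -1, 0, -10, -3)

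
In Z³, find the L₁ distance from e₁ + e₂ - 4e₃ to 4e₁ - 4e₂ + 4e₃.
16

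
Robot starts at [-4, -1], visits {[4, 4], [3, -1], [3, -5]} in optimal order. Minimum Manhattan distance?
21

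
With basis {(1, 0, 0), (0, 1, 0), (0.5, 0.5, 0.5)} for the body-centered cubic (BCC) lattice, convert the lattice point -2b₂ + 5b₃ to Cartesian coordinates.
(2.5, 0.5, 2.5)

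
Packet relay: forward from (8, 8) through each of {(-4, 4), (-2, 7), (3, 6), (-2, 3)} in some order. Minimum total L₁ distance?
20
(one optimal route: (8, 8) → (3, 6) → (-2, 7) → (-2, 3) → (-4, 4))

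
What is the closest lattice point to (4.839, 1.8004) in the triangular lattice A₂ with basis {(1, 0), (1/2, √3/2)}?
(5, 1.732)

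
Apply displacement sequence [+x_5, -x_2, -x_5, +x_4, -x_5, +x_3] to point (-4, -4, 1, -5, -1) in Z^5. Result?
(-4, -5, 2, -4, -2)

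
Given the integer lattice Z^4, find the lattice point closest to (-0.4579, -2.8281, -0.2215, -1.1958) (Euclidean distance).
(0, -3, 0, -1)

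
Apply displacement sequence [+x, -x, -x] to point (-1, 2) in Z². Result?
(-2, 2)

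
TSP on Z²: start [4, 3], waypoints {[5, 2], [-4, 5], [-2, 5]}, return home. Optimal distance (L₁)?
24
(one optimal route: (4, 3) → (5, 2) → (-4, 5) → (-2, 5) → (4, 3))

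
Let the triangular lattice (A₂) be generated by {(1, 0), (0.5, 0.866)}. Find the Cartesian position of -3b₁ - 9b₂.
(-7.5, -7.794)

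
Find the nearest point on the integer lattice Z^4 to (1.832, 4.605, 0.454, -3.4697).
(2, 5, 0, -3)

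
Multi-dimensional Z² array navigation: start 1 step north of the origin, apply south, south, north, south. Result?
(0, -1)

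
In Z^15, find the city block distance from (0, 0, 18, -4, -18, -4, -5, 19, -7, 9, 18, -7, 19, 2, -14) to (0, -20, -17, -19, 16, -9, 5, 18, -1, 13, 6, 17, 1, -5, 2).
207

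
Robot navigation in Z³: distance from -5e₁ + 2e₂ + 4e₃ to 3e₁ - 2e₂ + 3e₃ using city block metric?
13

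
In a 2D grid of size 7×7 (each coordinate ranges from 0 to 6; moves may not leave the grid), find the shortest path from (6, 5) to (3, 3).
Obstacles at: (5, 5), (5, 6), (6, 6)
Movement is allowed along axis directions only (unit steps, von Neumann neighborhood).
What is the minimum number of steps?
5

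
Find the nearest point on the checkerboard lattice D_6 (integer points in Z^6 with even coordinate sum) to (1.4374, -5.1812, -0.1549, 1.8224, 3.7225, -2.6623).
(2, -5, 0, 2, 4, -3)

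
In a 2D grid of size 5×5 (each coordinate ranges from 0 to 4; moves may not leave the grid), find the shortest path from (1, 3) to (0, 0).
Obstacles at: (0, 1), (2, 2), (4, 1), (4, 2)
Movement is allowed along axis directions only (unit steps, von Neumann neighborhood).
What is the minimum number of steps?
4
(one shortest path: (1, 3) → (1, 2) → (1, 1) → (1, 0) → (0, 0))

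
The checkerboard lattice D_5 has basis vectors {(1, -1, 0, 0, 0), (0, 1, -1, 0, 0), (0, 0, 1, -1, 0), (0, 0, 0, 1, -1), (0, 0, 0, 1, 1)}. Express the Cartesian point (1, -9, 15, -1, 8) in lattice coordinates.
b₁ - 8b₂ + 7b₃ - b₄ + 7b₅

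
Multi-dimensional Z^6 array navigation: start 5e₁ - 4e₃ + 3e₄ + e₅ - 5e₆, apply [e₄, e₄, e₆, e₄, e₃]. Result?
(5, 0, -3, 6, 1, -4)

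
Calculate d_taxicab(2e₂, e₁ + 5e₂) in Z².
4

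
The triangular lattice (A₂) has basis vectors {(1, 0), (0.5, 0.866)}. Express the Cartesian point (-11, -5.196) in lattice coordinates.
-8b₁ - 6b₂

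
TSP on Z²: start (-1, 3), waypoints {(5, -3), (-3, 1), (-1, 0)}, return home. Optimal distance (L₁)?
28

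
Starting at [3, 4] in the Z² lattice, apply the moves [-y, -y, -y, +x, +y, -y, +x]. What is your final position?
(5, 1)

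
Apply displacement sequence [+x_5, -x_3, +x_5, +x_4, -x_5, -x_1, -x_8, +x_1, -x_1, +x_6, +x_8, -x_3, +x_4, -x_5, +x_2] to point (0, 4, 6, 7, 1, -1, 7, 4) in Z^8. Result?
(-1, 5, 4, 9, 1, 0, 7, 4)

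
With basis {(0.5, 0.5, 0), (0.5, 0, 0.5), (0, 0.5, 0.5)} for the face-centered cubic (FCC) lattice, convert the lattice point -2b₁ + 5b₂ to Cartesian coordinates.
(1.5, -1, 2.5)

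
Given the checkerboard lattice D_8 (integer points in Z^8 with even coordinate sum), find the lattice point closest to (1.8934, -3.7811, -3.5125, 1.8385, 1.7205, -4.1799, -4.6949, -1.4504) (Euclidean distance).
(2, -4, -4, 2, 2, -4, -5, -1)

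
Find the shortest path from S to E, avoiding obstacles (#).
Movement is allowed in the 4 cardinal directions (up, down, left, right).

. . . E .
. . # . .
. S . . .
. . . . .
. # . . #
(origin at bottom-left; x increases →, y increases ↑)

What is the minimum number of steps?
4
(one shortest path: (1, 2) → (2, 2) → (3, 2) → (3, 3) → (3, 4))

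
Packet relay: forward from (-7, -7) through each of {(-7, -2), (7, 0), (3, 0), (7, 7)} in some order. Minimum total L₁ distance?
28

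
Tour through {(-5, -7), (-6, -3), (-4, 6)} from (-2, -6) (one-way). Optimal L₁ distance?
20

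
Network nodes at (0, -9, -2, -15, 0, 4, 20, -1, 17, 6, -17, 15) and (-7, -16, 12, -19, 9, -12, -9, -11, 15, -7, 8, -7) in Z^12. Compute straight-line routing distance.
53.5724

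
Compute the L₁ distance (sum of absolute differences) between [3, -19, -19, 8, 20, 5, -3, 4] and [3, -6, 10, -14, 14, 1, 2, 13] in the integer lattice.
88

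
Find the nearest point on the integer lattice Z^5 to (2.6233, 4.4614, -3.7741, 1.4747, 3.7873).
(3, 4, -4, 1, 4)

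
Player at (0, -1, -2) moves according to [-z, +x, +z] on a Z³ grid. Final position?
(1, -1, -2)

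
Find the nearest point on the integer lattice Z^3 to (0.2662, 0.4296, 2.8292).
(0, 0, 3)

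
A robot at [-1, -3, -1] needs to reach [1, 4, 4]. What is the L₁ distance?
14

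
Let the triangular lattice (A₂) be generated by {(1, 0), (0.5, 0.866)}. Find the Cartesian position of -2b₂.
(-1, -1.732)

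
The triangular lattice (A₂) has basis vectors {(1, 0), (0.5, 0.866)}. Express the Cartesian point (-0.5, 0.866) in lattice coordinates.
-b₁ + b₂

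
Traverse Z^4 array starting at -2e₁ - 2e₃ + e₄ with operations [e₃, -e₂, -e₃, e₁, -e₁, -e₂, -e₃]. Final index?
(-2, -2, -3, 1)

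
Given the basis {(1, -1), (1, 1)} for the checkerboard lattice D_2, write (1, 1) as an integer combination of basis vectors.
b₂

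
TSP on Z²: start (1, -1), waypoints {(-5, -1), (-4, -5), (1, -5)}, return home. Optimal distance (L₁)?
20
(one optimal route: (1, -1) → (-5, -1) → (-4, -5) → (1, -5) → (1, -1))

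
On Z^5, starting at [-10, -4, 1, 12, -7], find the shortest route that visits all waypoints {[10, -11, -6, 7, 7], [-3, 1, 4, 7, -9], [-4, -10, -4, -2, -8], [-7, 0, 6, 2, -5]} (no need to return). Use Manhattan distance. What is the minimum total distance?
109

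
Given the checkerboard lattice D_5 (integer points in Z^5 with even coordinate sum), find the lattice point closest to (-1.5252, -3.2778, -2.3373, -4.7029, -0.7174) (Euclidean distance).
(-1, -3, -2, -5, -1)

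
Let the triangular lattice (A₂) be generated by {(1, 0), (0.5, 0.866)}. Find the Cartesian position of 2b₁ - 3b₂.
(0.5, -2.598)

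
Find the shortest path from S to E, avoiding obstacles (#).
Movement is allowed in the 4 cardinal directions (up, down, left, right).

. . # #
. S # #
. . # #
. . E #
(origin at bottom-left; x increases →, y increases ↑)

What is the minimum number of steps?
3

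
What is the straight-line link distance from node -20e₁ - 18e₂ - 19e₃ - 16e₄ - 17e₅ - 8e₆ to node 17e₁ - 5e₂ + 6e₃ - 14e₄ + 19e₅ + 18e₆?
64.3351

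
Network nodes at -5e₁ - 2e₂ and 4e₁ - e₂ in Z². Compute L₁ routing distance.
10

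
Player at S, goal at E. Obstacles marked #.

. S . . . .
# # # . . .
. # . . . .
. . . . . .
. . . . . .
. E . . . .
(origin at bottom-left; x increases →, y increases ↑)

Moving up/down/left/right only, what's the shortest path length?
9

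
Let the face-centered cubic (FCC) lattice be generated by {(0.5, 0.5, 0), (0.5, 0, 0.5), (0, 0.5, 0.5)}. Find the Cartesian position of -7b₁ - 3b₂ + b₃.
(-5, -3, -1)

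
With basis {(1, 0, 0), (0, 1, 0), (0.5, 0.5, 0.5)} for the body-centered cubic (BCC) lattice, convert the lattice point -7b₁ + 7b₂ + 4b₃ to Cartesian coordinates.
(-5, 9, 2)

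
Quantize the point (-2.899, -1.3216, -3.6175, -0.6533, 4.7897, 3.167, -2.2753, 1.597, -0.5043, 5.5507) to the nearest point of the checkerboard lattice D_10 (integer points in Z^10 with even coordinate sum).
(-3, -1, -4, -1, 5, 3, -2, 2, -1, 6)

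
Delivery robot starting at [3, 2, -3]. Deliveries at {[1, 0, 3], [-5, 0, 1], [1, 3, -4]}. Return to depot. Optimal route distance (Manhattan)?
36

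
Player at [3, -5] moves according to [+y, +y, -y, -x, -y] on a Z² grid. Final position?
(2, -5)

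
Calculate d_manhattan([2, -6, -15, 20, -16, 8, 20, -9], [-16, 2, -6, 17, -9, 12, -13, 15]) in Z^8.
106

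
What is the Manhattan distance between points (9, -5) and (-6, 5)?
25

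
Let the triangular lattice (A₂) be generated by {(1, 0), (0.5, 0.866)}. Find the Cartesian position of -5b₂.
(-2.5, -4.33)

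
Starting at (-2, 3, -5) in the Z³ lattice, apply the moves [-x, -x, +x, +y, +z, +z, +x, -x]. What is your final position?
(-3, 4, -3)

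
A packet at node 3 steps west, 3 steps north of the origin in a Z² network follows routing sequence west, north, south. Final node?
(-4, 3)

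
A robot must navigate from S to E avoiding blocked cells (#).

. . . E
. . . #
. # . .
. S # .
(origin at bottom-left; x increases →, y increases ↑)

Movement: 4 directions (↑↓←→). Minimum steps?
7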